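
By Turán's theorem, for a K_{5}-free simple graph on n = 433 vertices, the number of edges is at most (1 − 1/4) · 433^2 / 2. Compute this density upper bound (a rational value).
Turán density bound = (3/4) · 433^2/2 = 562467/8 ≈ 70308.375

Turán's theorem: ex(n, K_{r+1}) is achieved by the complete r-partite Turán graph T(n, r) with parts as balanced as possible, and is at most (1 − 1/r) · n^2/2. For r = 4, n = 433: the density bound is (3/4) · 187489/2 = 562467/8 ≈ 70308.375. The integer-valued extremum is e(T(433, 4)) = 70308, which is strictly less than the density bound 562467/8 since 4 ∤ 433 (the parts of T(433, 4) cannot all be equal).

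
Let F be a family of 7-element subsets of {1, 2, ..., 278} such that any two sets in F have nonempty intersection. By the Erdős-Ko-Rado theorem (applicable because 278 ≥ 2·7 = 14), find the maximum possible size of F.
max |F| = C(277, 6) = 594115882360

The Erdős-Ko-Rado theorem states: for n ≥ 2k, an intersecting family of k-subsets of an n-element set has size at most C(n − 1, k − 1), with equality for 'star' families {A ⊆ [n] : |A| = k, i ∈ A} (fix an element i). For n = 278, k = 7: C(277, 6) = 594115882360.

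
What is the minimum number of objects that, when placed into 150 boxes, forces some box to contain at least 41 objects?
n = (41 − 1)·150 + 1 = 6001

By the generalised pigeonhole principle, to guarantee some box contains ≥ r objects we need more than (r − 1) · k objects total. Threshold: n = (r − 1) · k + 1. With r = 41 and k = 150: n = 40 · 150 + 1 = 6000 + 1 = 6001. For n = 6000 = 40 · 150, we can put exactly 40 objects in every box, avoiding 41 in any single one — so 6001 is tight.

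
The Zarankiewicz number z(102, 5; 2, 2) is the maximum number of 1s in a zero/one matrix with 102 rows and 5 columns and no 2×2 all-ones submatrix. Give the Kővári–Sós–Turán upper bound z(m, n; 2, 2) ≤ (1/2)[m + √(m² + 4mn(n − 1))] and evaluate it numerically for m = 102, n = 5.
z(102, 5; 2, 2) ≤ (1/2)[102 + √(102² + 4·102·5·4)] = (1/2)[102 + √18564] = 119.1249

Kővári–Sós–Turán: let r_1, ..., r_102 be the row sums and z = Σ r_i the total number of 1s. Each pair of columns can share at most one row with both entries 1 (else a 2×2 all-ones block appears), so Σ_i C(r_i, 2) ≤ C(5, 2) = 10. By convexity Σ_i C(r_i, 2) ≥ 102·C(z/102, 2) = z(z − 102)/(2·102), giving z² − 102z − 102·5·4 ≤ 0 and hence z ≤ (1/2)[102 + √(10404 + 4·2040)] = (1/2)[102 + √18564] ≈ (1/2)(102 + 136.2498) = 119.1249.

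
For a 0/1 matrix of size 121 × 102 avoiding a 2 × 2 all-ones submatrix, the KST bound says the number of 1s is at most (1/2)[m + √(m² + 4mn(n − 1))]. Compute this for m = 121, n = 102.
z(121, 102; 2, 2) ≤ (1/2)[121 + √(121² + 4·121·102·101)] = (1/2)[121 + √5000809] = 1178.6244

Kővári–Sós–Turán: let r_1, ..., r_121 be the row sums and z = Σ r_i the total number of 1s. Each pair of columns can share at most one row with both entries 1 (else a 2×2 all-ones block appears), so Σ_i C(r_i, 2) ≤ C(102, 2) = 5151. By convexity Σ_i C(r_i, 2) ≥ 121·C(z/121, 2) = z(z − 121)/(2·121), giving z² − 121z − 121·102·101 ≤ 0 and hence z ≤ (1/2)[121 + √(14641 + 4·1246542)] = (1/2)[121 + √5000809] ≈ (1/2)(121 + 2236.2489) = 1178.6244.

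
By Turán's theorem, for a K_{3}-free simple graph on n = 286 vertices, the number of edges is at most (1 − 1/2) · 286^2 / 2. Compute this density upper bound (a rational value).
Turán density bound = (1/2) · 286^2/2 = 20449

Turán's theorem: ex(n, K_{r+1}) is achieved by the complete r-partite Turán graph T(n, r) with parts as balanced as possible, and is at most (1 − 1/r) · n^2/2. For r = 2, n = 286: the density bound is (1/2) · 81796/2 = 20449. Since 2 ∣ 286, the Turán graph T(286, 2) has parts of equal size 143, and its edge count e(T(286, 2)) = 20449 attains the density bound exactly.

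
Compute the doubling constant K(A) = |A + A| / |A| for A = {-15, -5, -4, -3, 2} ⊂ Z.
K = |A + A| / |A| = 14/5

Enumerate A + A = {a + b : a, b ∈ A}. With |A| = 5, there are |A|^2 = 25 ordered sum pairs; collecting distinct values, A + A = {-30, -20, -19, -18, -13, -10, -9, -8, -7, -6, -3, -2, -1, 4}, so |A + A| = 14. Thus K = 14/5. For comparison, the minimum possible |A + A| over all 5-element sets is 2·5 − 1 = 9 (so min K = 9/5), attained only by arithmetic progressions.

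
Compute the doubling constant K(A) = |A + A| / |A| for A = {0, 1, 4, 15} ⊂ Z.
K = |A + A| / |A| = 10/4 = 5/2

Enumerate A + A = {a + b : a, b ∈ A}. With |A| = 4, there are |A|^2 = 16 ordered sum pairs; collecting distinct values, A + A = {0, 1, 2, 4, 5, 8, 15, 16, 19, 30}, so |A + A| = 10. Thus K = 10/4 = 5/2. For comparison, the minimum possible |A + A| over all 4-element sets is 2·4 − 1 = 7 (so min K = 7/4), attained only by arithmetic progressions.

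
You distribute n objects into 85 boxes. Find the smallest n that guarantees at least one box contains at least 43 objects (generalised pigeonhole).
n = (43 − 1)·85 + 1 = 3571

By the generalised pigeonhole principle, to guarantee some box contains ≥ r objects we need more than (r − 1) · k objects total. Threshold: n = (r − 1) · k + 1. With r = 43 and k = 85: n = 42 · 85 + 1 = 3570 + 1 = 3571. For n = 3570 = 42 · 85, we can put exactly 42 objects in every box, avoiding 43 in any single one — so 3571 is tight.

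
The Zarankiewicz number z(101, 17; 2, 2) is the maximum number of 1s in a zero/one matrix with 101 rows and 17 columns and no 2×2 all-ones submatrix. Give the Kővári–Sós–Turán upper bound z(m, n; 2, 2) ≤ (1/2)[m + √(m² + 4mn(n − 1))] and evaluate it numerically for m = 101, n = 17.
z(101, 17; 2, 2) ≤ (1/2)[101 + √(101² + 4·101·17·16)] = (1/2)[101 + √120089] = 223.7693

Kővári–Sós–Turán: let r_1, ..., r_101 be the row sums and z = Σ r_i the total number of 1s. Each pair of columns can share at most one row with both entries 1 (else a 2×2 all-ones block appears), so Σ_i C(r_i, 2) ≤ C(17, 2) = 136. By convexity Σ_i C(r_i, 2) ≥ 101·C(z/101, 2) = z(z − 101)/(2·101), giving z² − 101z − 101·17·16 ≤ 0 and hence z ≤ (1/2)[101 + √(10201 + 4·27472)] = (1/2)[101 + √120089] ≈ (1/2)(101 + 346.5386) = 223.7693.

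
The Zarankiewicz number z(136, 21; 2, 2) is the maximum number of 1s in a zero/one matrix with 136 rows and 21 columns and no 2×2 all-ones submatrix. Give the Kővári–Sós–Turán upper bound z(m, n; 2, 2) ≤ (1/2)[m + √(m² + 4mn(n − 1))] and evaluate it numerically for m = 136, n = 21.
z(136, 21; 2, 2) ≤ (1/2)[136 + √(136² + 4·136·21·20)] = (1/2)[136 + √246976] = 316.4834

Kővári–Sós–Turán: let r_1, ..., r_136 be the row sums and z = Σ r_i the total number of 1s. Each pair of columns can share at most one row with both entries 1 (else a 2×2 all-ones block appears), so Σ_i C(r_i, 2) ≤ C(21, 2) = 210. By convexity Σ_i C(r_i, 2) ≥ 136·C(z/136, 2) = z(z − 136)/(2·136), giving z² − 136z − 136·21·20 ≤ 0 and hence z ≤ (1/2)[136 + √(18496 + 4·57120)] = (1/2)[136 + √246976] ≈ (1/2)(136 + 496.9668) = 316.4834.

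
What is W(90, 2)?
W(90, 2) = 90 + 1 = 91

A 2-term AP is any pair of integers, so a monochromatic 2-AP exists iff some colour is used at least twice. With 90 colours, the colouring i ↦ i on {1, ..., 90} uses each colour once, avoiding any monochromatic pair, so W(90, 2) > 90. For {1, ..., 91}, pigeonhole forces two integers of the same colour, which form a monochromatic 2-AP. Hence W(90, 2) = 91.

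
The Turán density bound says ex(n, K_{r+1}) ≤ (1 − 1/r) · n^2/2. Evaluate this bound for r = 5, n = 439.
Turán density bound = (4/5) · 439^2/2 = 385442/5 ≈ 77088.4

Turán's theorem: ex(n, K_{r+1}) is achieved by the complete r-partite Turán graph T(n, r) with parts as balanced as possible, and is at most (1 − 1/r) · n^2/2. For r = 5, n = 439: the density bound is (4/5) · 192721/2 = 385442/5 ≈ 77088.4. The integer-valued extremum is e(T(439, 5)) = 77088, which is strictly less than the density bound 385442/5 since 5 ∤ 439 (the parts of T(439, 5) cannot all be equal).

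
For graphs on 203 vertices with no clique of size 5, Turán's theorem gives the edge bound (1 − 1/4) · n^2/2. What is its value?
Turán density bound = (3/4) · 203^2/2 = 123627/8 ≈ 15453.375

Turán's theorem: ex(n, K_{r+1}) is achieved by the complete r-partite Turán graph T(n, r) with parts as balanced as possible, and is at most (1 − 1/r) · n^2/2. For r = 4, n = 203: the density bound is (3/4) · 41209/2 = 123627/8 ≈ 15453.375. The integer-valued extremum is e(T(203, 4)) = 15453, which is strictly less than the density bound 123627/8 since 4 ∤ 203 (the parts of T(203, 4) cannot all be equal).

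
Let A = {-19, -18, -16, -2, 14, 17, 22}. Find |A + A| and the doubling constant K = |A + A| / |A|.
K = |A + A| / |A| = 26/7

Enumerate A + A = {a + b : a, b ∈ A}. With |A| = 7, there are |A|^2 = 49 ordered sum pairs; collecting distinct values, A + A = {-38, -37, -36, -35, -34, -32, -21, -20, -18, -5, -4, -2, -1, 1, 3, 4, 6, 12, 15, 20, 28, 31, 34, 36, 39, 44}, so |A + A| = 26. Thus K = 26/7. For comparison, the minimum possible |A + A| over all 7-element sets is 2·7 − 1 = 13 (so min K = 13/7), attained only by arithmetic progressions.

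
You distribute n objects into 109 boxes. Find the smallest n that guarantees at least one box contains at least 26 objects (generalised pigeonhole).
n = (26 − 1)·109 + 1 = 2726

By the generalised pigeonhole principle, to guarantee some box contains ≥ r objects we need more than (r − 1) · k objects total. Threshold: n = (r − 1) · k + 1. With r = 26 and k = 109: n = 25 · 109 + 1 = 2725 + 1 = 2726. For n = 2725 = 25 · 109, we can put exactly 25 objects in every box, avoiding 26 in any single one — so 2726 is tight.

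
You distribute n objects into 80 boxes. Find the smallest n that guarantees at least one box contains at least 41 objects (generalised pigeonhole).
n = (41 − 1)·80 + 1 = 3201

By the generalised pigeonhole principle, to guarantee some box contains ≥ r objects we need more than (r − 1) · k objects total. Threshold: n = (r − 1) · k + 1. With r = 41 and k = 80: n = 40 · 80 + 1 = 3200 + 1 = 3201. For n = 3200 = 40 · 80, we can put exactly 40 objects in every box, avoiding 41 in any single one — so 3201 is tight.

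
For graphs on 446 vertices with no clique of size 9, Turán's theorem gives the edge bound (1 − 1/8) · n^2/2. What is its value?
Turán density bound = (7/8) · 446^2/2 = 348103/4 ≈ 87025.75

Turán's theorem: ex(n, K_{r+1}) is achieved by the complete r-partite Turán graph T(n, r) with parts as balanced as possible, and is at most (1 − 1/r) · n^2/2. For r = 8, n = 446: the density bound is (7/8) · 198916/2 = 348103/4 ≈ 87025.75. The integer-valued extremum is e(T(446, 8)) = 87025, which is strictly less than the density bound 348103/4 since 8 ∤ 446 (the parts of T(446, 8) cannot all be equal).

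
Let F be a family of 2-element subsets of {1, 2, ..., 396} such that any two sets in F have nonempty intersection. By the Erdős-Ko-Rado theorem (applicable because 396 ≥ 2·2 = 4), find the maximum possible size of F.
max |F| = C(395, 1) = 395

Erdős-Ko-Rado (1961): when n ≥ 2k, max |F| = C(n−1, k−1). The bound is attained by the star {A : i ∈ A} for any fixed i ∈ [n]. Here C(396−1, 2−1) = C(395, 1) = 395.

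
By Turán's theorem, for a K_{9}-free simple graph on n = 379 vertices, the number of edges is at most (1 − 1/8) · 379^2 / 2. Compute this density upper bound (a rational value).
Turán density bound = (7/8) · 379^2/2 = 1005487/16 ≈ 62842.9375

Turán's theorem: ex(n, K_{r+1}) is achieved by the complete r-partite Turán graph T(n, r) with parts as balanced as possible, and is at most (1 − 1/r) · n^2/2. For r = 8, n = 379: the density bound is (7/8) · 143641/2 = 1005487/16 ≈ 62842.9375. The integer-valued extremum is e(T(379, 8)) = 62842, which is strictly less than the density bound 1005487/16 since 8 ∤ 379 (the parts of T(379, 8) cannot all be equal).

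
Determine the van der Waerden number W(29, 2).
W(29, 2) = 29 + 1 = 30

A 2-term AP is any pair of integers, so a monochromatic 2-AP exists iff some colour is used at least twice. With 29 colours, the colouring i ↦ i on {1, ..., 29} uses each colour once, avoiding any monochromatic pair, so W(29, 2) > 29. For {1, ..., 30}, pigeonhole forces two integers of the same colour, which form a monochromatic 2-AP. Hence W(29, 2) = 30.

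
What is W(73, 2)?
W(73, 2) = 73 + 1 = 74

A 2-term AP is any pair of integers, so a monochromatic 2-AP exists iff some colour is used at least twice. With 73 colours, the colouring i ↦ i on {1, ..., 73} uses each colour once, avoiding any monochromatic pair, so W(73, 2) > 73. For {1, ..., 74}, pigeonhole forces two integers of the same colour, which form a monochromatic 2-AP. Hence W(73, 2) = 74.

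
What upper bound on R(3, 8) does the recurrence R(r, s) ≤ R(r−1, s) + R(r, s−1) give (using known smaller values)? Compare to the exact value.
R(3, 8) ≤ R(2, 8) + R(3, 7) = 8 + 23 = 31; exact value R(3, 8) = 28.

The Erdős–Szekeres recurrence R(r, s) ≤ R(r−1, s) + R(r, s−1) applied to (r, s) = (3, 8) gives
  R(3, 8) ≤ R(2, 8) + R(3, 7) = 8 + 23 = 31.
(Recall R(2, k) = k and R is symmetric.) The recurrence is not tight here (it gives 31, but the exact value is R(3, 8) = 28); the tight upper bound requires a sharper argument than the simple recurrence, combined with a lower-bound construction on K_{27}.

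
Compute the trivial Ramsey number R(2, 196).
R(2, 196) = 196

R(2, k) = k for all k ≥ 2: in a 2-colouring of K_k, either some edge is red (a red K_2) or all edges are blue (a blue K_k). And K_{195} coloured all-blue has no blue K_196, so R(2, 196) > 195. Hence R(2, 196) = 196.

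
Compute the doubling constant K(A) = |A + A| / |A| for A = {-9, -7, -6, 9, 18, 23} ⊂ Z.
K = |A + A| / |A| = 21/6 = 7/2

Enumerate A + A = {a + b : a, b ∈ A}. With |A| = 6, there are |A|^2 = 36 ordered sum pairs; collecting distinct values, A + A = {-18, -16, -15, -14, -13, -12, 0, 2, 3, 9, 11, 12, 14, 16, 17, 18, 27, 32, 36, 41, 46}, so |A + A| = 21. Thus K = 21/6 = 7/2. For comparison, the minimum possible |A + A| over all 6-element sets is 2·6 − 1 = 11 (so min K = 11/6), attained only by arithmetic progressions.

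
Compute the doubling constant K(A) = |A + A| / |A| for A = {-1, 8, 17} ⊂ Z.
K = |A + A| / |A| = 5/3

Enumerate A + A = {a + b : a, b ∈ A}. With |A| = 3, there are |A|^2 = 9 ordered sum pairs; collecting distinct values, A + A = {-2, 7, 16, 25, 34}, so |A + A| = 5. Thus K = 5/3. Here |A + A| = 2|A| − 1 = 5, the minimum possible — so K = 5/3 is minimal, which holds iff A is an arithmetic progression.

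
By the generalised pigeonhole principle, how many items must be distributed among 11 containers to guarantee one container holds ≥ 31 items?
n = (31 − 1)·11 + 1 = 331

By the generalised pigeonhole principle, to guarantee some box contains ≥ r objects we need more than (r − 1) · k objects total. Threshold: n = (r − 1) · k + 1. With r = 31 and k = 11: n = 30 · 11 + 1 = 330 + 1 = 331. For n = 330 = 30 · 11, we can put exactly 30 objects in every box, avoiding 31 in any single one — so 331 is tight.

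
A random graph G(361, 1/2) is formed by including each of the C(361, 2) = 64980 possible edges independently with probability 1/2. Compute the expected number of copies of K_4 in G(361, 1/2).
E[# K_4] = C(361, 4) · (1/2)^C(4, 2) = 695946630 / 2^6 = 347973315/32 = 10874166.09375

For each 4-subset S of vertices (there are C(361, 4) = 695946630 such S), let X_S = 1 if S induces a K_4 (all C(4, 2) = 6 edges present). Then P(X_S = 1) = (1/2)^6 = 1/64. By linearity of expectation, E[# K_4] = C(361, 4) · (1/2)^6 = 695946630 / 64 = 347973315/32 = 10874166.09375.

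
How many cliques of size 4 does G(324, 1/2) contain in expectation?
E[# K_4] = C(324, 4) · (1/2)^C(4, 2) = 450710001 / 2^6 = 7042343.765625

For each 4-subset S of vertices (there are C(324, 4) = 450710001 such S), let X_S = 1 if S induces a K_4 (all C(4, 2) = 6 edges present). Then P(X_S = 1) = (1/2)^6 = 1/64. By linearity of expectation, E[# K_4] = C(324, 4) · (1/2)^6 = 450710001 / 64 = 7042343.765625.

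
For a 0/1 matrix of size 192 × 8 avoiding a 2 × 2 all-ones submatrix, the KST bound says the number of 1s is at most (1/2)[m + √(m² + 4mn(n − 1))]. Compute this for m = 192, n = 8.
z(192, 8; 2, 2) ≤ (1/2)[192 + √(192² + 4·192·8·7)] = (1/2)[192 + √79872] = 237.3082

Kővári–Sós–Turán: let r_1, ..., r_192 be the row sums and z = Σ r_i the total number of 1s. Each pair of columns can share at most one row with both entries 1 (else a 2×2 all-ones block appears), so Σ_i C(r_i, 2) ≤ C(8, 2) = 28. By convexity Σ_i C(r_i, 2) ≥ 192·C(z/192, 2) = z(z − 192)/(2·192), giving z² − 192z − 192·8·7 ≤ 0 and hence z ≤ (1/2)[192 + √(36864 + 4·10752)] = (1/2)[192 + √79872] ≈ (1/2)(192 + 282.6163) = 237.3082.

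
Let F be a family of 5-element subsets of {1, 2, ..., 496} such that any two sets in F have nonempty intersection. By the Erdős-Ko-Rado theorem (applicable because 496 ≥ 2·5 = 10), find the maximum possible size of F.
max |F| = C(495, 4) = 2471342445

Erdős-Ko-Rado (1961): when n ≥ 2k, max |F| = C(n−1, k−1). The bound is attained by the star {A : i ∈ A} for any fixed i ∈ [n]. Here C(496−1, 5−1) = C(495, 4) = 2471342445.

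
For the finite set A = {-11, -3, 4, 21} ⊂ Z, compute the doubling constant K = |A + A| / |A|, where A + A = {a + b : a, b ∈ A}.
K = |A + A| / |A| = 10/4 = 5/2

Enumerate A + A = {a + b : a, b ∈ A}. With |A| = 4, there are |A|^2 = 16 ordered sum pairs; collecting distinct values, A + A = {-22, -14, -7, -6, 1, 8, 10, 18, 25, 42}, so |A + A| = 10. Thus K = 10/4 = 5/2. For comparison, the minimum possible |A + A| over all 4-element sets is 2·4 − 1 = 7 (so min K = 7/4), attained only by arithmetic progressions.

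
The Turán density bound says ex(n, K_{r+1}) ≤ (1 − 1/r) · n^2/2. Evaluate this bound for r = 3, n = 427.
Turán density bound = (2/3) · 427^2/2 = 182329/3 ≈ 60776.3333

Turán's theorem: ex(n, K_{r+1}) is achieved by the complete r-partite Turán graph T(n, r) with parts as balanced as possible, and is at most (1 − 1/r) · n^2/2. For r = 3, n = 427: the density bound is (2/3) · 182329/2 = 182329/3 ≈ 60776.3333. The integer-valued extremum is e(T(427, 3)) = 60776, which is strictly less than the density bound 182329/3 since 3 ∤ 427 (the parts of T(427, 3) cannot all be equal).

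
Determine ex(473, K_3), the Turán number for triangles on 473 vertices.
ex(473, K_3) = ⌊473^2/4⌋ = 55932

Mantel (1907): a triangle-free graph on n vertices has at most ⌊n^2/4⌋ edges, with equality for the complete bipartite graph K_{⌊n/2⌋, ⌈n/2⌉}. For n = 473: ⌊473^2/4⌋ = ⌊223729/4⌋ = 55932. The extremal graph is K_{236, 237}, which has 236·237 = 55932 edges.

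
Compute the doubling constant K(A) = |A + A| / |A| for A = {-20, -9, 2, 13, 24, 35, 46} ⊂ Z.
K = |A + A| / |A| = 13/7

Enumerate A + A = {a + b : a, b ∈ A}. With |A| = 7, there are |A|^2 = 49 ordered sum pairs; collecting distinct values, A + A = {-40, -29, -18, -7, 4, 15, 26, 37, 48, 59, 70, 81, 92}, so |A + A| = 13. Thus K = 13/7. Here |A + A| = 2|A| − 1 = 13, the minimum possible — so K = 13/7 is minimal, which holds iff A is an arithmetic progression.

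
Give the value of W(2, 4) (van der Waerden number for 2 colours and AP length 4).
W(2, 4) = 35

This is a classical value, W(2, 4) = 35, established by combining an explicit 2-colouring of {1, ..., 34} with no monochromatic 4-AP (giving the lower bound W(2, 4) > 34) and a finite case analysis / exhaustive computer search showing every 2-colouring of {1, ..., 35} has such an AP.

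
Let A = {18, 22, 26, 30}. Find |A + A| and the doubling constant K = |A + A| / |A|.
K = |A + A| / |A| = 7/4

Enumerate A + A = {a + b : a, b ∈ A}. With |A| = 4, there are |A|^2 = 16 ordered sum pairs; collecting distinct values, A + A = {36, 40, 44, 48, 52, 56, 60}, so |A + A| = 7. Thus K = 7/4. Here |A + A| = 2|A| − 1 = 7, the minimum possible — so K = 7/4 is minimal, which holds iff A is an arithmetic progression.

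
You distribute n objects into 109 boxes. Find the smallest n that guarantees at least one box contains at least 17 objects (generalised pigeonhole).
n = (17 − 1)·109 + 1 = 1745

By the generalised pigeonhole principle, to guarantee some box contains ≥ r objects we need more than (r − 1) · k objects total. Threshold: n = (r − 1) · k + 1. With r = 17 and k = 109: n = 16 · 109 + 1 = 1744 + 1 = 1745. For n = 1744 = 16 · 109, we can put exactly 16 objects in every box, avoiding 17 in any single one — so 1745 is tight.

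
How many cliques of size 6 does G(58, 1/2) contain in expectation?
E[# K_6] = C(58, 6) · (1/2)^C(6, 2) = 40475358 / 2^15 = 20237679/16384 ≈ 1235.209900

For each 6-subset S of vertices (there are C(58, 6) = 40475358 such S), let X_S = 1 if S induces a K_6 (all C(6, 2) = 15 edges present). Then P(X_S = 1) = (1/2)^15 = 1/32768. By linearity of expectation, E[# K_6] = C(58, 6) · (1/2)^15 = 40475358 / 32768 = 20237679/16384 ≈ 1235.209900.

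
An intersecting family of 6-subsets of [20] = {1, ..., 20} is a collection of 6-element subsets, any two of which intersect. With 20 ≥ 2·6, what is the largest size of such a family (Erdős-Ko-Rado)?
max |F| = C(19, 5) = 11628

The Erdős-Ko-Rado theorem states: for n ≥ 2k, an intersecting family of k-subsets of an n-element set has size at most C(n − 1, k − 1), with equality for 'star' families {A ⊆ [n] : |A| = k, i ∈ A} (fix an element i). For n = 20, k = 6: C(19, 5) = 11628.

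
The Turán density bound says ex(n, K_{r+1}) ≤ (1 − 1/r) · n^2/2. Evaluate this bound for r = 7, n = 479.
Turán density bound = (6/7) · 479^2/2 = 688323/7 ≈ 98331.8571

Turán's theorem: ex(n, K_{r+1}) is achieved by the complete r-partite Turán graph T(n, r) with parts as balanced as possible, and is at most (1 − 1/r) · n^2/2. For r = 7, n = 479: the density bound is (6/7) · 229441/2 = 688323/7 ≈ 98331.8571. The integer-valued extremum is e(T(479, 7)) = 98331, which is strictly less than the density bound 688323/7 since 7 ∤ 479 (the parts of T(479, 7) cannot all be equal).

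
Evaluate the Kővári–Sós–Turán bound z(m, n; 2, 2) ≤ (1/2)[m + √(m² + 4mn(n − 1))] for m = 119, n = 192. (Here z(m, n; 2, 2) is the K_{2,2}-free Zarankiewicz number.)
z(119, 192; 2, 2) ≤ (1/2)[119 + √(119² + 4·119·192·191)] = (1/2)[119 + √17470033] = 2149.3584

Kővári–Sós–Turán: let r_1, ..., r_119 be the row sums and z = Σ r_i the total number of 1s. Each pair of columns can share at most one row with both entries 1 (else a 2×2 all-ones block appears), so Σ_i C(r_i, 2) ≤ C(192, 2) = 18336. By convexity Σ_i C(r_i, 2) ≥ 119·C(z/119, 2) = z(z − 119)/(2·119), giving z² − 119z − 119·192·191 ≤ 0 and hence z ≤ (1/2)[119 + √(14161 + 4·4363968)] = (1/2)[119 + √17470033] ≈ (1/2)(119 + 4179.7169) = 2149.3584.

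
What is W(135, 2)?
W(135, 2) = 135 + 1 = 136

A 2-term AP is any pair of integers, so a monochromatic 2-AP exists iff some colour is used at least twice. With 135 colours, the colouring i ↦ i on {1, ..., 135} uses each colour once, avoiding any monochromatic pair, so W(135, 2) > 135. For {1, ..., 136}, pigeonhole forces two integers of the same colour, which form a monochromatic 2-AP. Hence W(135, 2) = 136.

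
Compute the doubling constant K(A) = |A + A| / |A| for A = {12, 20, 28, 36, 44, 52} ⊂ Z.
K = |A + A| / |A| = 11/6

Enumerate A + A = {a + b : a, b ∈ A}. With |A| = 6, there are |A|^2 = 36 ordered sum pairs; collecting distinct values, A + A = {24, 32, 40, 48, 56, 64, 72, 80, 88, 96, 104}, so |A + A| = 11. Thus K = 11/6. Here |A + A| = 2|A| − 1 = 11, the minimum possible — so K = 11/6 is minimal, which holds iff A is an arithmetic progression.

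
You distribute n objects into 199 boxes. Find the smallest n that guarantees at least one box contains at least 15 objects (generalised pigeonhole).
n = (15 − 1)·199 + 1 = 2787

By the generalised pigeonhole principle, to guarantee some box contains ≥ r objects we need more than (r − 1) · k objects total. Threshold: n = (r − 1) · k + 1. With r = 15 and k = 199: n = 14 · 199 + 1 = 2786 + 1 = 2787. For n = 2786 = 14 · 199, we can put exactly 14 objects in every box, avoiding 15 in any single one — so 2787 is tight.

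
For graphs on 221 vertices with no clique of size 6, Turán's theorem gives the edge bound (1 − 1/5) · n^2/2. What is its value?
Turán density bound = (4/5) · 221^2/2 = 97682/5 ≈ 19536.4

Turán's theorem: ex(n, K_{r+1}) is achieved by the complete r-partite Turán graph T(n, r) with parts as balanced as possible, and is at most (1 − 1/r) · n^2/2. For r = 5, n = 221: the density bound is (4/5) · 48841/2 = 97682/5 ≈ 19536.4. The integer-valued extremum is e(T(221, 5)) = 19536, which is strictly less than the density bound 97682/5 since 5 ∤ 221 (the parts of T(221, 5) cannot all be equal).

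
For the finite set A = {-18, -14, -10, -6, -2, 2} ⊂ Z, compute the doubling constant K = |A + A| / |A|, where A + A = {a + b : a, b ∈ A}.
K = |A + A| / |A| = 11/6

Enumerate A + A = {a + b : a, b ∈ A}. With |A| = 6, there are |A|^2 = 36 ordered sum pairs; collecting distinct values, A + A = {-36, -32, -28, -24, -20, -16, -12, -8, -4, 0, 4}, so |A + A| = 11. Thus K = 11/6. Here |A + A| = 2|A| − 1 = 11, the minimum possible — so K = 11/6 is minimal, which holds iff A is an arithmetic progression.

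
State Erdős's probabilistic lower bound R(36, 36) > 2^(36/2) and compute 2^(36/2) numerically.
2^(36/2) = 262144; so R(36, 36) > 262144

Colour each edge of K_n uniformly at random with red/blue. The expected number of monochromatic K_36 is C(n, 36) · 2 · 2^(−C(36,2)). If C(n, 36) · 2^(1 − C(36,2)) < 1, then with positive probability no monochromatic K_36 exists, so R(36, 36) > n. The standard estimate C(n, 36) ≤ n^36/36! shows this inequality holds whenever n ≤ 2^(36/2) (since 36! · 2^(C(36,2) − 1) > 2^(36^2/2) ≥ n^36). Hence R(36, 36) > 2^(36/2) = 262144.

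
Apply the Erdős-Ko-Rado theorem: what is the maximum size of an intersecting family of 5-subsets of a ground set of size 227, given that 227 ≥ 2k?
max |F| = C(226, 4) = 105835800

Erdős-Ko-Rado (1961): when n ≥ 2k, max |F| = C(n−1, k−1). The bound is attained by the star {A : i ∈ A} for any fixed i ∈ [n]. Here C(227−1, 5−1) = C(226, 4) = 105835800.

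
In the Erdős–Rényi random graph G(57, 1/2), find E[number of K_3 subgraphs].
E[# K_3] = C(57, 3) · (1/2)^C(3, 2) = 29260 / 2^3 = 7315/2 = 3657.5

For each 3-subset S of vertices (there are C(57, 3) = 29260 such S), let X_S = 1 if S induces a K_3 (all C(3, 2) = 3 edges present). Then P(X_S = 1) = (1/2)^3 = 1/8. By linearity of expectation, E[# K_3] = C(57, 3) · (1/2)^3 = 29260 / 8 = 7315/2 = 3657.5.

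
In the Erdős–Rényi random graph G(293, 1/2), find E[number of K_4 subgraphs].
E[# K_4] = C(293, 4) · (1/2)^C(4, 2) = 300836285 / 2^6 = 4700566.953125

For each 4-subset S of vertices (there are C(293, 4) = 300836285 such S), let X_S = 1 if S induces a K_4 (all C(4, 2) = 6 edges present). Then P(X_S = 1) = (1/2)^6 = 1/64. By linearity of expectation, E[# K_4] = C(293, 4) · (1/2)^6 = 300836285 / 64 = 4700566.953125.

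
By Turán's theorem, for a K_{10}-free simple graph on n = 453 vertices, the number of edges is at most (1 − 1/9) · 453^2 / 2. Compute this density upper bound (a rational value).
Turán density bound = (8/9) · 453^2/2 = 91204

Turán's theorem: ex(n, K_{r+1}) is achieved by the complete r-partite Turán graph T(n, r) with parts as balanced as possible, and is at most (1 − 1/r) · n^2/2. For r = 9, n = 453: the density bound is (8/9) · 205209/2 = 91204. The integer-valued extremum is e(T(453, 9)) = 91203, which is strictly less than the density bound 91204 since 9 ∤ 453 (the parts of T(453, 9) cannot all be equal).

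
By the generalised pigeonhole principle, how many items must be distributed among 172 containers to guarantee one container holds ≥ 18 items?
n = (18 − 1)·172 + 1 = 2925

By the generalised pigeonhole principle, to guarantee some box contains ≥ r objects we need more than (r − 1) · k objects total. Threshold: n = (r − 1) · k + 1. With r = 18 and k = 172: n = 17 · 172 + 1 = 2924 + 1 = 2925. For n = 2924 = 17 · 172, we can put exactly 17 objects in every box, avoiding 18 in any single one — so 2925 is tight.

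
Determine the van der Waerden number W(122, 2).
W(122, 2) = 122 + 1 = 123

A 2-term AP is any pair of integers, so a monochromatic 2-AP exists iff some colour is used at least twice. With 122 colours, the colouring i ↦ i on {1, ..., 122} uses each colour once, avoiding any monochromatic pair, so W(122, 2) > 122. For {1, ..., 123}, pigeonhole forces two integers of the same colour, which form a monochromatic 2-AP. Hence W(122, 2) = 123.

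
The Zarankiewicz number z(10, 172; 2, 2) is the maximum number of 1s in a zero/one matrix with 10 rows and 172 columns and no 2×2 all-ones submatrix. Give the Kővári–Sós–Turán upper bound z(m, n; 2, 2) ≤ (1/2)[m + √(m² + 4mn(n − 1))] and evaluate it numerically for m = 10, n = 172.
z(10, 172; 2, 2) ≤ (1/2)[10 + √(10² + 4·10·172·171)] = (1/2)[10 + √1176580] = 547.3514

Kővári–Sós–Turán: let r_1, ..., r_10 be the row sums and z = Σ r_i the total number of 1s. Each pair of columns can share at most one row with both entries 1 (else a 2×2 all-ones block appears), so Σ_i C(r_i, 2) ≤ C(172, 2) = 14706. By convexity Σ_i C(r_i, 2) ≥ 10·C(z/10, 2) = z(z − 10)/(2·10), giving z² − 10z − 10·172·171 ≤ 0 and hence z ≤ (1/2)[10 + √(100 + 4·294120)] = (1/2)[10 + √1176580] ≈ (1/2)(10 + 1084.7027) = 547.3514.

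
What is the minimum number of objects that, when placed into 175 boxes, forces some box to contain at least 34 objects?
n = (34 − 1)·175 + 1 = 5776

By the generalised pigeonhole principle, to guarantee some box contains ≥ r objects we need more than (r − 1) · k objects total. Threshold: n = (r − 1) · k + 1. With r = 34 and k = 175: n = 33 · 175 + 1 = 5775 + 1 = 5776. For n = 5775 = 33 · 175, we can put exactly 33 objects in every box, avoiding 34 in any single one — so 5776 is tight.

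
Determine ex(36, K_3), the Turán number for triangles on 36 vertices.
ex(36, K_3) = ⌊36^2/4⌋ = 324

Mantel (1907): a triangle-free graph on n vertices has at most ⌊n^2/4⌋ edges, with equality for the complete bipartite graph K_{⌊n/2⌋, ⌈n/2⌉}. For n = 36: ⌊36^2/4⌋ = ⌊1296/4⌋ = 324. The extremal graph is K_{18, 18}, which has 18·18 = 324 edges.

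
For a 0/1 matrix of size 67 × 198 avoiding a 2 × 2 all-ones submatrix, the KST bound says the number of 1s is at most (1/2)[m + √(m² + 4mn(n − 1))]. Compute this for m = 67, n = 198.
z(67, 198; 2, 2) ≤ (1/2)[67 + √(67² + 4·67·198·197)] = (1/2)[67 + √10458097] = 1650.4491

Kővári–Sós–Turán: let r_1, ..., r_67 be the row sums and z = Σ r_i the total number of 1s. Each pair of columns can share at most one row with both entries 1 (else a 2×2 all-ones block appears), so Σ_i C(r_i, 2) ≤ C(198, 2) = 19503. By convexity Σ_i C(r_i, 2) ≥ 67·C(z/67, 2) = z(z − 67)/(2·67), giving z² − 67z − 67·198·197 ≤ 0 and hence z ≤ (1/2)[67 + √(4489 + 4·2613402)] = (1/2)[67 + √10458097] ≈ (1/2)(67 + 3233.8981) = 1650.4491.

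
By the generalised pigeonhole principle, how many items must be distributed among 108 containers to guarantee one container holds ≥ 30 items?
n = (30 − 1)·108 + 1 = 3133

By the generalised pigeonhole principle, to guarantee some box contains ≥ r objects we need more than (r − 1) · k objects total. Threshold: n = (r − 1) · k + 1. With r = 30 and k = 108: n = 29 · 108 + 1 = 3132 + 1 = 3133. For n = 3132 = 29 · 108, we can put exactly 29 objects in every box, avoiding 30 in any single one — so 3133 is tight.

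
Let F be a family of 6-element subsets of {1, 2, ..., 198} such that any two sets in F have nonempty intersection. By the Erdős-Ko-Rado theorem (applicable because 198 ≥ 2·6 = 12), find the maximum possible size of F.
max |F| = C(197, 5) = 2349279569

Erdős-Ko-Rado (1961): when n ≥ 2k, max |F| = C(n−1, k−1). The bound is attained by the star {A : i ∈ A} for any fixed i ∈ [n]. Here C(198−1, 6−1) = C(197, 5) = 2349279569.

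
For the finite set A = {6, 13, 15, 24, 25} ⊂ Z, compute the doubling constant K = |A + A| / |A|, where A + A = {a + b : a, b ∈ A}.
K = |A + A| / |A| = 14/5

Enumerate A + A = {a + b : a, b ∈ A}. With |A| = 5, there are |A|^2 = 25 ordered sum pairs; collecting distinct values, A + A = {12, 19, 21, 26, 28, 30, 31, 37, 38, 39, 40, 48, 49, 50}, so |A + A| = 14. Thus K = 14/5. For comparison, the minimum possible |A + A| over all 5-element sets is 2·5 − 1 = 9 (so min K = 9/5), attained only by arithmetic progressions.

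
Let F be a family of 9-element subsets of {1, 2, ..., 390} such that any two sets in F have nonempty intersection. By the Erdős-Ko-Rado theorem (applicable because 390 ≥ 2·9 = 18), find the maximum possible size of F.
max |F| = C(389, 8) = 12095203060802928

The Erdős-Ko-Rado theorem states: for n ≥ 2k, an intersecting family of k-subsets of an n-element set has size at most C(n − 1, k − 1), with equality for 'star' families {A ⊆ [n] : |A| = k, i ∈ A} (fix an element i). For n = 390, k = 9: C(389, 8) = 12095203060802928.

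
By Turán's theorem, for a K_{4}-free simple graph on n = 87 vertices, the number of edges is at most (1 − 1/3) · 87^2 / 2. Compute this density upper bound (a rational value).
Turán density bound = (2/3) · 87^2/2 = 2523

Turán's theorem: ex(n, K_{r+1}) is achieved by the complete r-partite Turán graph T(n, r) with parts as balanced as possible, and is at most (1 − 1/r) · n^2/2. For r = 3, n = 87: the density bound is (2/3) · 7569/2 = 2523. Since 3 ∣ 87, the Turán graph T(87, 3) has parts of equal size 29, and its edge count e(T(87, 3)) = 2523 attains the density bound exactly.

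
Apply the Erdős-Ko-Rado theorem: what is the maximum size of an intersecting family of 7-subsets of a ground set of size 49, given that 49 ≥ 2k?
max |F| = C(48, 6) = 12271512

The Erdős-Ko-Rado theorem states: for n ≥ 2k, an intersecting family of k-subsets of an n-element set has size at most C(n − 1, k − 1), with equality for 'star' families {A ⊆ [n] : |A| = k, i ∈ A} (fix an element i). For n = 49, k = 7: C(48, 6) = 12271512.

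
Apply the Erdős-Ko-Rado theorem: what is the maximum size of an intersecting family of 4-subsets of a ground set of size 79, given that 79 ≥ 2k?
max |F| = C(78, 3) = 76076

The Erdős-Ko-Rado theorem states: for n ≥ 2k, an intersecting family of k-subsets of an n-element set has size at most C(n − 1, k − 1), with equality for 'star' families {A ⊆ [n] : |A| = k, i ∈ A} (fix an element i). For n = 79, k = 4: C(78, 3) = 76076.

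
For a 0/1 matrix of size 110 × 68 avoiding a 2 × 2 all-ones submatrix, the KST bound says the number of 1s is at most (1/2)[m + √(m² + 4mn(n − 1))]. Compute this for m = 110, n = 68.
z(110, 68; 2, 2) ≤ (1/2)[110 + √(110² + 4·110·68·67)] = (1/2)[110 + √2016740] = 765.0599

Kővári–Sós–Turán: let r_1, ..., r_110 be the row sums and z = Σ r_i the total number of 1s. Each pair of columns can share at most one row with both entries 1 (else a 2×2 all-ones block appears), so Σ_i C(r_i, 2) ≤ C(68, 2) = 2278. By convexity Σ_i C(r_i, 2) ≥ 110·C(z/110, 2) = z(z − 110)/(2·110), giving z² − 110z − 110·68·67 ≤ 0 and hence z ≤ (1/2)[110 + √(12100 + 4·501160)] = (1/2)[110 + √2016740] ≈ (1/2)(110 + 1420.1197) = 765.0599.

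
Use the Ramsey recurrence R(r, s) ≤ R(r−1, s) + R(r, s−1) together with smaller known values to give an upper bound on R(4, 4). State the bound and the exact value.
R(4, 4) ≤ R(3, 4) + R(4, 3) = 9 + 9 = 18; exact value R(4, 4) = 18.

The Erdős–Szekeres recurrence R(r, s) ≤ R(r−1, s) + R(r, s−1) applied to (r, s) = (4, 4) gives
  R(4, 4) ≤ R(3, 4) + R(4, 3) = 9 + 9 = 18.
(Recall R(2, k) = k and R is symmetric.) Here the recurrence bound is tight: a matching lower-bound construction on K_{17} shows R(4, 4) > 17, so R(4, 4) = 18 exactly.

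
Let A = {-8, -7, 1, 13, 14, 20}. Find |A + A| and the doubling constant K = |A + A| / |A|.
K = |A + A| / |A| = 20/6 = 10/3

Enumerate A + A = {a + b : a, b ∈ A}. With |A| = 6, there are |A|^2 = 36 ordered sum pairs; collecting distinct values, A + A = {-16, -15, -14, -7, -6, 2, 5, 6, 7, 12, 13, 14, 15, 21, 26, 27, 28, 33, 34, 40}, so |A + A| = 20. Thus K = 20/6 = 10/3. For comparison, the minimum possible |A + A| over all 6-element sets is 2·6 − 1 = 11 (so min K = 11/6), attained only by arithmetic progressions.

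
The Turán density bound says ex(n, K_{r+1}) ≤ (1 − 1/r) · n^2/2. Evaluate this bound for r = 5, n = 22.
Turán density bound = (4/5) · 22^2/2 = 968/5 ≈ 193.6

Turán's theorem: ex(n, K_{r+1}) is achieved by the complete r-partite Turán graph T(n, r) with parts as balanced as possible, and is at most (1 − 1/r) · n^2/2. For r = 5, n = 22: the density bound is (4/5) · 484/2 = 968/5 ≈ 193.6. The integer-valued extremum is e(T(22, 5)) = 193, which is strictly less than the density bound 968/5 since 5 ∤ 22 (the parts of T(22, 5) cannot all be equal).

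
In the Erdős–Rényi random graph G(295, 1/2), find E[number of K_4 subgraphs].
E[# K_4] = C(295, 4) · (1/2)^C(4, 2) = 309177995 / 2^6 = 4830906.171875

For each 4-subset S of vertices (there are C(295, 4) = 309177995 such S), let X_S = 1 if S induces a K_4 (all C(4, 2) = 6 edges present). Then P(X_S = 1) = (1/2)^6 = 1/64. By linearity of expectation, E[# K_4] = C(295, 4) · (1/2)^6 = 309177995 / 64 = 4830906.171875.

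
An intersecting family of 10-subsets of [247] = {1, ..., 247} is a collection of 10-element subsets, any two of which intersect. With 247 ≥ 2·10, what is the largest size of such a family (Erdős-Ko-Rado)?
max |F| = C(246, 9) = 7840662620493780

Erdős-Ko-Rado (1961): when n ≥ 2k, max |F| = C(n−1, k−1). The bound is attained by the star {A : i ∈ A} for any fixed i ∈ [n]. Here C(247−1, 10−1) = C(246, 9) = 7840662620493780.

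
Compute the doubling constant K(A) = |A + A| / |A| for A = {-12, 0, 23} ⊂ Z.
K = |A + A| / |A| = 6/3 = 2

Enumerate A + A = {a + b : a, b ∈ A}. With |A| = 3, there are |A|^2 = 9 ordered sum pairs; collecting distinct values, A + A = {-24, -12, 0, 11, 23, 46}, so |A + A| = 6. Thus K = 6/3 = 2. For comparison, the minimum possible |A + A| over all 3-element sets is 2·3 − 1 = 5 (so min K = 5/3), attained only by arithmetic progressions.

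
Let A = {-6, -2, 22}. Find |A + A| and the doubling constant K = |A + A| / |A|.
K = |A + A| / |A| = 6/3 = 2

Enumerate A + A = {a + b : a, b ∈ A}. With |A| = 3, there are |A|^2 = 9 ordered sum pairs; collecting distinct values, A + A = {-12, -8, -4, 16, 20, 44}, so |A + A| = 6. Thus K = 6/3 = 2. For comparison, the minimum possible |A + A| over all 3-element sets is 2·3 − 1 = 5 (so min K = 5/3), attained only by arithmetic progressions.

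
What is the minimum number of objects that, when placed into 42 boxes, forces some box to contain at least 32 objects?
n = (32 − 1)·42 + 1 = 1303

By the generalised pigeonhole principle, to guarantee some box contains ≥ r objects we need more than (r − 1) · k objects total. Threshold: n = (r − 1) · k + 1. With r = 32 and k = 42: n = 31 · 42 + 1 = 1302 + 1 = 1303. For n = 1302 = 31 · 42, we can put exactly 31 objects in every box, avoiding 32 in any single one — so 1303 is tight.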